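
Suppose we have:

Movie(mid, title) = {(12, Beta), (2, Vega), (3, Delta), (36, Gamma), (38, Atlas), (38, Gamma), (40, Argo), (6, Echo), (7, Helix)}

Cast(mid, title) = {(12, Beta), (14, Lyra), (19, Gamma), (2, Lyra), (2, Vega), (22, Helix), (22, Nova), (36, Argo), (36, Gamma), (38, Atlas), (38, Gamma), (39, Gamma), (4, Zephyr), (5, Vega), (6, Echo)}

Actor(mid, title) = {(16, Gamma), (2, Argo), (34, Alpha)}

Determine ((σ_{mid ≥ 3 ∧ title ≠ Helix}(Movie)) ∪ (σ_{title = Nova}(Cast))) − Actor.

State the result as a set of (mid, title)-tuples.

{(12, Beta), (22, Nova), (3, Delta), (36, Gamma), (38, Atlas), (38, Gamma), (40, Argo), (6, Echo)}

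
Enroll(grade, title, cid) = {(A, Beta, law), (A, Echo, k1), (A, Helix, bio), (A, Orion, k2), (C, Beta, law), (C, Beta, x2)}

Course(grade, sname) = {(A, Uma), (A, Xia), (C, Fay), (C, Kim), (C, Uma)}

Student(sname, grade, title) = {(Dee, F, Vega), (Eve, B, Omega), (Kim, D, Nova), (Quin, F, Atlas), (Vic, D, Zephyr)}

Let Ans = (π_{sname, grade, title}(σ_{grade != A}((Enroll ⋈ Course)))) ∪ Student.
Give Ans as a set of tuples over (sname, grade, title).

{(Dee, F, Vega), (Eve, B, Omega), (Fay, C, Beta), (Kim, C, Beta), (Kim, D, Nova), (Quin, F, Atlas), (Uma, C, Beta), (Vic, D, Zephyr)}

Natural join on grade: {(A, Beta, law, Uma), (A, Beta, law, Xia), (A, Echo, k1, Uma), (A, Echo, k1, Xia), (A, Helix, bio, Uma), (A, Helix, bio, Xia), (A, Orion, k2, Uma), (A, Orion, k2, Xia), (C, Beta, law, Fay), (C, Beta, law, Kim), (C, Beta, law, Uma), (C, Beta, x2, Fay), (C, Beta, x2, Kim), (C, Beta, x2, Uma)}
Apply σ_{grade != A}; surviving tuples: {(C, Beta, law, Fay), (C, Beta, law, Kim), (C, Beta, law, Uma), (C, Beta, x2, Fay), (C, Beta, x2, Kim), (C, Beta, x2, Uma)}
π_{sname, grade, title} gives {(Fay, C, Beta), (Kim, C, Beta), (Uma, C, Beta)} (3 duplicate(s) eliminated).
Taking the union: {(Dee, F, Vega), (Eve, B, Omega), (Fay, C, Beta), (Kim, C, Beta), (Kim, D, Nova), (Quin, F, Atlas), (Uma, C, Beta), (Vic, D, Zephyr)}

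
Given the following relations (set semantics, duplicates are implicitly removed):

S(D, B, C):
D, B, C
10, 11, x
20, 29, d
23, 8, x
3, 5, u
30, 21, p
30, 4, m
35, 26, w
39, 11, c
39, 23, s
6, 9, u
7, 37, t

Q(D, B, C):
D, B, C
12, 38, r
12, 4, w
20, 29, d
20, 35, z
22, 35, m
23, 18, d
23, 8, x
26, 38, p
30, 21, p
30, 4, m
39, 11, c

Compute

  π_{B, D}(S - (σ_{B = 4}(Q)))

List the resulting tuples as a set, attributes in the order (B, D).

{(11, 10), (11, 39), (21, 30), (23, 39), (26, 35), (29, 20), (37, 7), (5, 3), (8, 23), (9, 6)}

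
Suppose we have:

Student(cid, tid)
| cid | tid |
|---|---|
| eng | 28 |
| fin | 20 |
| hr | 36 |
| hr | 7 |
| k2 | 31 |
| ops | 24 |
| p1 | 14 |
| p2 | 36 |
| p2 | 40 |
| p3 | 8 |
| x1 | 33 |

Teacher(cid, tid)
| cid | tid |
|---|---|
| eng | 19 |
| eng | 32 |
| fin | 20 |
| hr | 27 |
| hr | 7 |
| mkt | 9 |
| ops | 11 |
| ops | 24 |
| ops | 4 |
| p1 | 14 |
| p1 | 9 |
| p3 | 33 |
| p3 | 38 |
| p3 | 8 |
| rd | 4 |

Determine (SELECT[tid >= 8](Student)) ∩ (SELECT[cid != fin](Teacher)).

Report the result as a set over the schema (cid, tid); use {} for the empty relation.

{(ops, 24), (p1, 14), (p3, 8)}

Apply σ_{tid >= 8}; surviving tuples: {(eng, 28), (fin, 20), (hr, 36), (k2, 31), (ops, 24), (p1, 14), (p2, 36), (p2, 40), (p3, 8), (x1, 33)}
Apply σ_{cid != fin}; surviving tuples: {(eng, 19), (eng, 32), (hr, 27), (hr, 7), (mkt, 9), (ops, 11), (ops, 24), (ops, 4), (p1, 14), (p1, 9), (p3, 33), (p3, 38), (p3, 8), (rd, 4)}
Taking the intersection: {(ops, 24), (p1, 14), (p3, 8)}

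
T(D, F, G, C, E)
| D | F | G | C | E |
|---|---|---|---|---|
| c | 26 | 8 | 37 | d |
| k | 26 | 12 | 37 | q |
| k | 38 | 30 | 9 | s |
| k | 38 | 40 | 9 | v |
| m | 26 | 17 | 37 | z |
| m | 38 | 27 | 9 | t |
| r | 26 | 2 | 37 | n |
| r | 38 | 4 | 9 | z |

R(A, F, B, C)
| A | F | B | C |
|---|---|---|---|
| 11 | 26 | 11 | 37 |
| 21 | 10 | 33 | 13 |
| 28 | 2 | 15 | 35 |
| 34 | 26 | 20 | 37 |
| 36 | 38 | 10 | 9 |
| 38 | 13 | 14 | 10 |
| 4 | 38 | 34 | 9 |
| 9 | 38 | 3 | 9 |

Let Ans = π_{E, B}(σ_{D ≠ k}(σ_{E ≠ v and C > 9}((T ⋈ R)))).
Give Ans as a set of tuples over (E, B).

{(d, 11), (d, 20), (n, 11), (n, 20), (z, 11), (z, 20)}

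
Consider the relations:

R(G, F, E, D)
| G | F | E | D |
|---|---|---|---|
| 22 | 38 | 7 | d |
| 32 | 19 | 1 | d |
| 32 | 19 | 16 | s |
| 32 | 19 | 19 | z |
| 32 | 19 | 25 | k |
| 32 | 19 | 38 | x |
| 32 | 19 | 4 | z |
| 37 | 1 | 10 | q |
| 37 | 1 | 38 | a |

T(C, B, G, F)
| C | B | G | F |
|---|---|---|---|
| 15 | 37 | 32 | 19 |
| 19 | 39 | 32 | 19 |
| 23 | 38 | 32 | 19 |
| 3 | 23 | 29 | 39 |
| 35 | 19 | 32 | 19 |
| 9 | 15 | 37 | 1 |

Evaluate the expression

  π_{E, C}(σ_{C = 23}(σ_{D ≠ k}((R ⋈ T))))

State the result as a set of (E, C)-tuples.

{(1, 23), (16, 23), (19, 23), (38, 23), (4, 23)}

R ⋈ T (natural join on G, F): {(32, 19, 1, d, 15, 37), (32, 19, 1, d, 19, 39), (32, 19, 1, d, 23, 38), (32, 19, 1, d, 35, 19), (32, 19, 16, s, 15, 37), (32, 19, 16, s, 19, 39), (32, 19, 16, s, 23, 38), (32, 19, 16, s, 35, 19), (32, 19, 19, z, 15, 37), (32, 19, 19, z, 19, 39), (32, 19, 19, z, 23, 38), (32, 19, 19, z, 35, 19), (32, 19, 25, k, 15, 37), (32, 19, 25, k, 19, 39), (32, 19, 25, k, 23, 38), (32, 19, 25, k, 35, 19), (32, 19, 38, x, 15, 37), (32, 19, 38, x, 19, 39), (32, 19, 38, x, 23, 38), (32, 19, 38, x, 35, 19), (32, 19, 4, z, 15, 37), (32, 19, 4, z, 19, 39), (32, 19, 4, z, 23, 38), (32, 19, 4, z, 35, 19), (37, 1, 10, q, 9, 15), (37, 1, 38, a, 9, 15)}
σ[D ≠ k]: keep tuples satisfying D ≠ k → {(32, 19, 1, d, 15, 37), (32, 19, 1, d, 19, 39), (32, 19, 1, d, 23, 38), (32, 19, 1, d, 35, 19), (32, 19, 16, s, 15, 37), (32, 19, 16, s, 19, 39), (32, 19, 16, s, 23, 38), (32, 19, 16, s, 35, 19), (32, 19, 19, z, 15, 37), (32, 19, 19, z, 19, 39), (32, 19, 19, z, 23, 38), (32, 19, 19, z, 35, 19), (32, 19, 38, x, 15, 37), (32, 19, 38, x, 19, 39), (32, 19, 38, x, 23, 38), (32, 19, 38, x, 35, 19), (32, 19, 4, z, 15, 37), (32, 19, 4, z, 19, 39), (32, 19, 4, z, 23, 38), (32, 19, 4, z, 35, 19), (37, 1, 10, q, 9, 15), (37, 1, 38, a, 9, 15)}
σ[C = 23]: keep tuples satisfying C = 23 → {(32, 19, 1, d, 23, 38), (32, 19, 16, s, 23, 38), (32, 19, 19, z, 23, 38), (32, 19, 38, x, 23, 38), (32, 19, 4, z, 23, 38)}
Projecting to E, C: {(1, 23), (16, 23), (19, 23), (38, 23), (4, 23)}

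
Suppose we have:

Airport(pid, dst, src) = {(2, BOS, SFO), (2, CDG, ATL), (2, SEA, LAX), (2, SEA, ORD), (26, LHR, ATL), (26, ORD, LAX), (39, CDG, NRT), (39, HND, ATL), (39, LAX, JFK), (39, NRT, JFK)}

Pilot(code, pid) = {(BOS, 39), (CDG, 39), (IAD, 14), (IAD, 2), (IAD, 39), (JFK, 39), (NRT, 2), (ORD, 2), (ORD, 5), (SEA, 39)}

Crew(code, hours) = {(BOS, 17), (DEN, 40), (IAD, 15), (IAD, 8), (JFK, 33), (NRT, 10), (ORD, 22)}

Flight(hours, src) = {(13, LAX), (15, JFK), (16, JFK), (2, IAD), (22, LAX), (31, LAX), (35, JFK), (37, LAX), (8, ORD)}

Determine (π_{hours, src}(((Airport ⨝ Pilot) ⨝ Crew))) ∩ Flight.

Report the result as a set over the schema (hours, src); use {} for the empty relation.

{(15, JFK), (22, LAX), (8, ORD)}

Natural join on pid: {(2, BOS, SFO, IAD), (2, BOS, SFO, NRT), (2, BOS, SFO, ORD), (2, CDG, ATL, IAD), (2, CDG, ATL, NRT), (2, CDG, ATL, ORD), (2, SEA, LAX, IAD), (2, SEA, LAX, NRT), (2, SEA, LAX, ORD), (2, SEA, ORD, IAD), (2, SEA, ORD, NRT), (2, SEA, ORD, ORD), (39, CDG, NRT, BOS), (39, CDG, NRT, CDG), (39, CDG, NRT, IAD), (39, CDG, NRT, JFK), (39, CDG, NRT, SEA), (39, HND, ATL, BOS), (39, HND, ATL, CDG), (39, HND, ATL, IAD), (39, HND, ATL, JFK), (39, HND, ATL, SEA), (39, LAX, JFK, BOS), (39, LAX, JFK, CDG), (39, LAX, JFK, IAD), (39, LAX, JFK, JFK), (39, LAX, JFK, SEA), (39, NRT, JFK, BOS), (39, NRT, JFK, CDG), (39, NRT, JFK, IAD), (39, NRT, JFK, JFK), (39, NRT, JFK, SEA)}
Natural join on code: {(2, BOS, SFO, IAD, 15), (2, BOS, SFO, IAD, 8), (2, BOS, SFO, NRT, 10), (2, BOS, SFO, ORD, 22), (2, CDG, ATL, IAD, 15), (2, CDG, ATL, IAD, 8), (2, CDG, ATL, NRT, 10), (2, CDG, ATL, ORD, 22), (2, SEA, LAX, IAD, 15), (2, SEA, LAX, IAD, 8), (2, SEA, LAX, NRT, 10), (2, SEA, LAX, ORD, 22), (2, SEA, ORD, IAD, 15), (2, SEA, ORD, IAD, 8), (2, SEA, ORD, NRT, 10), (2, SEA, ORD, ORD, 22), (39, CDG, NRT, BOS, 17), (39, CDG, NRT, IAD, 15), (39, CDG, NRT, IAD, 8), (39, CDG, NRT, JFK, 33), (39, HND, ATL, BOS, 17), (39, HND, ATL, IAD, 15), (39, HND, ATL, IAD, 8), (39, HND, ATL, JFK, 33), (39, LAX, JFK, BOS, 17), (39, LAX, JFK, IAD, 15), (39, LAX, JFK, IAD, 8), (39, LAX, JFK, JFK, 33), (39, NRT, JFK, BOS, 17), (39, NRT, JFK, IAD, 15), (39, NRT, JFK, IAD, 8), (39, NRT, JFK, JFK, 33)}
Keep only column(s) hours, src (6 duplicate(s) eliminated): {(10, ATL), (10, LAX), (10, ORD), (10, SFO), (15, ATL), (15, JFK), (15, LAX), (15, NRT), (15, ORD), (15, SFO), (17, ATL), (17, JFK), (17, NRT), (22, ATL), (22, LAX), (22, ORD), (22, SFO), (33, ATL), (33, JFK), (33, NRT), (8, ATL), (8, JFK), (8, LAX), (8, NRT), (8, ORD), (8, SFO)}
Set intersection of the two operands is {(15, JFK), (22, LAX), (8, ORD)}.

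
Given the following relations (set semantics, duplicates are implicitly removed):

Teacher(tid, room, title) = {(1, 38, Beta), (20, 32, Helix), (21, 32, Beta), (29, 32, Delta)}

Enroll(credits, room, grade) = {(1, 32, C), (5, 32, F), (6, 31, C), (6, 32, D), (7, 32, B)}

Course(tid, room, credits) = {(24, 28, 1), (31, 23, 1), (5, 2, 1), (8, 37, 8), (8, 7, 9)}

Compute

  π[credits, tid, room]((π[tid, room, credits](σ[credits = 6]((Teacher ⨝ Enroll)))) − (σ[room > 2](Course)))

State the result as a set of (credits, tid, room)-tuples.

{(6, 20, 32), (6, 21, 32), (6, 29, 32)}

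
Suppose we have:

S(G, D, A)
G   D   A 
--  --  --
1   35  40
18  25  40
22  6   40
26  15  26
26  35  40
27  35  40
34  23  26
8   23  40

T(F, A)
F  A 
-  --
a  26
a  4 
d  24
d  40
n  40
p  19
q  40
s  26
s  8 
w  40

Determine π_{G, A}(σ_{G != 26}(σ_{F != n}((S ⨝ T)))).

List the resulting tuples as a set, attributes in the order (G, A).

{(1, 40), (18, 40), (22, 40), (27, 40), (34, 26), (8, 40)}

Natural join on A: {(1, 35, 40, d), (1, 35, 40, n), (1, 35, 40, q), (1, 35, 40, w), (18, 25, 40, d), (18, 25, 40, n), (18, 25, 40, q), (18, 25, 40, w), (22, 6, 40, d), (22, 6, 40, n), (22, 6, 40, q), (22, 6, 40, w), (26, 15, 26, a), (26, 15, 26, s), (26, 35, 40, d), (26, 35, 40, n), (26, 35, 40, q), (26, 35, 40, w), (27, 35, 40, d), (27, 35, 40, n), (27, 35, 40, q), (27, 35, 40, w), (34, 23, 26, a), (34, 23, 26, s), (8, 23, 40, d), (8, 23, 40, n), (8, 23, 40, q), (8, 23, 40, w)}
Filtering on F != n leaves {(1, 35, 40, d), (1, 35, 40, q), (1, 35, 40, w), (18, 25, 40, d), (18, 25, 40, q), (18, 25, 40, w), (22, 6, 40, d), (22, 6, 40, q), (22, 6, 40, w), (26, 15, 26, a), (26, 15, 26, s), (26, 35, 40, d), (26, 35, 40, q), (26, 35, 40, w), (27, 35, 40, d), (27, 35, 40, q), (27, 35, 40, w), (34, 23, 26, a), (34, 23, 26, s), (8, 23, 40, d), (8, 23, 40, q), (8, 23, 40, w)}.
Filtering on G != 26 leaves {(1, 35, 40, d), (1, 35, 40, q), (1, 35, 40, w), (18, 25, 40, d), (18, 25, 40, q), (18, 25, 40, w), (22, 6, 40, d), (22, 6, 40, q), (22, 6, 40, w), (27, 35, 40, d), (27, 35, 40, q), (27, 35, 40, w), (34, 23, 26, a), (34, 23, 26, s), (8, 23, 40, d), (8, 23, 40, q), (8, 23, 40, w)}.
π[G, A]: project onto (G, A) (11 duplicate(s) eliminated) → {(1, 40), (18, 40), (22, 40), (27, 40), (34, 26), (8, 40)}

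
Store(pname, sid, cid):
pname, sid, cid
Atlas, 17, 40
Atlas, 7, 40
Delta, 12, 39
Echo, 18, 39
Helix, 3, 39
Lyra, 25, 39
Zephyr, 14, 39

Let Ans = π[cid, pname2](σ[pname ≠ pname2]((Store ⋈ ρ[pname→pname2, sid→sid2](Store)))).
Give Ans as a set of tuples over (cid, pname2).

ρ[pname→pname2, sid→sid2]: schema becomes (pname2, sid2, cid); tuples unchanged.
Joining Store and ρ[pname→pname2, sid→sid2](Store) on cid yields {(Atlas, 17, 40, Atlas, 17), (Atlas, 17, 40, Atlas, 7), (Atlas, 7, 40, Atlas, 17), (Atlas, 7, 40, Atlas, 7), (Delta, 12, 39, Delta, 12), (Delta, 12, 39, Echo, 18), (Delta, 12, 39, Helix, 3), (Delta, 12, 39, Lyra, 25), (Delta, 12, 39, Zephyr, 14), (Echo, 18, 39, Delta, 12), (Echo, 18, 39, Echo, 18), (Echo, 18, 39, Helix, 3), (Echo, 18, 39, Lyra, 25), (Echo, 18, 39, Zephyr, 14), (Helix, 3, 39, Delta, 12), (Helix, 3, 39, Echo, 18), (Helix, 3, 39, Helix, 3), (Helix, 3, 39, Lyra, 25), (Helix, 3, 39, Zephyr, 14), (Lyra, 25, 39, Delta, 12), (Lyra, 25, 39, Echo, 18), (Lyra, 25, 39, Helix, 3), (Lyra, 25, 39, Lyra, 25), (Lyra, 25, 39, Zephyr, 14), (Zephyr, 14, 39, Delta, 12), (Zephyr, 14, 39, Echo, 18), (Zephyr, 14, 39, Helix, 3), (Zephyr, 14, 39, Lyra, 25), (Zephyr, 14, 39, Zephyr, 14)}.
σ[pname ≠ pname2]: keep tuples satisfying pname ≠ pname2 → {(Delta, 12, 39, Echo, 18), (Delta, 12, 39, Helix, 3), (Delta, 12, 39, Lyra, 25), (Delta, 12, 39, Zephyr, 14), (Echo, 18, 39, Delta, 12), (Echo, 18, 39, Helix, 3), (Echo, 18, 39, Lyra, 25), (Echo, 18, 39, Zephyr, 14), (Helix, 3, 39, Delta, 12), (Helix, 3, 39, Echo, 18), (Helix, 3, 39, Lyra, 25), (Helix, 3, 39, Zephyr, 14), (Lyra, 25, 39, Delta, 12), (Lyra, 25, 39, Echo, 18), (Lyra, 25, 39, Helix, 3), (Lyra, 25, 39, Zephyr, 14), (Zephyr, 14, 39, Delta, 12), (Zephyr, 14, 39, Echo, 18), (Zephyr, 14, 39, Helix, 3), (Zephyr, 14, 39, Lyra, 25)}
Keep only column(s) cid, pname2 (15 duplicate(s) eliminated): {(39, Delta), (39, Echo), (39, Helix), (39, Lyra), (39, Zephyr)}

{(39, Delta), (39, Echo), (39, Helix), (39, Lyra), (39, Zephyr)}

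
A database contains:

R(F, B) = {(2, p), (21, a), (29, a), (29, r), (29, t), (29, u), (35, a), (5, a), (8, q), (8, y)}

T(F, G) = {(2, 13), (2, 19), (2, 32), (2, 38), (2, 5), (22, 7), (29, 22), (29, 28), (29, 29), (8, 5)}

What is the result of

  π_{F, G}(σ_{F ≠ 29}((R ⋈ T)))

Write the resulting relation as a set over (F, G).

Joining R and T on F yields {(2, p, 13), (2, p, 19), (2, p, 32), (2, p, 38), (2, p, 5), (29, a, 22), (29, a, 28), (29, a, 29), (29, r, 22), (29, r, 28), (29, r, 29), (29, t, 22), (29, t, 28), (29, t, 29), (29, u, 22), (29, u, 28), (29, u, 29), (8, q, 5), (8, y, 5)}.
Apply σ_{F ≠ 29}; surviving tuples: {(2, p, 13), (2, p, 19), (2, p, 32), (2, p, 38), (2, p, 5), (8, q, 5), (8, y, 5)}
Keep only column(s) F, G (1 duplicate(s) eliminated): {(2, 13), (2, 19), (2, 32), (2, 38), (2, 5), (8, 5)}

{(2, 13), (2, 19), (2, 32), (2, 38), (2, 5), (8, 5)}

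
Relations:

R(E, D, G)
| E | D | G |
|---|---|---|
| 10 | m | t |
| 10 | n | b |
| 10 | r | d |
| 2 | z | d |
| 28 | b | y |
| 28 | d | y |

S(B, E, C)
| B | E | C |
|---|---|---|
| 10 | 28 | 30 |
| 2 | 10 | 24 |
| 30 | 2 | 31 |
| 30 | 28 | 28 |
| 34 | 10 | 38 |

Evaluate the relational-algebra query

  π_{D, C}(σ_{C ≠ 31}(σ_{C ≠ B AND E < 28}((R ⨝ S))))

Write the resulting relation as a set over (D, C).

{(m, 24), (m, 38), (n, 24), (n, 38), (r, 24), (r, 38)}

R ⋈ S (natural join on E): {(10, m, t, 2, 24), (10, m, t, 34, 38), (10, n, b, 2, 24), (10, n, b, 34, 38), (10, r, d, 2, 24), (10, r, d, 34, 38), (2, z, d, 30, 31), (28, b, y, 10, 30), (28, b, y, 30, 28), (28, d, y, 10, 30), (28, d, y, 30, 28)}
Selection C ≠ B AND E < 28: {(10, m, t, 2, 24), (10, m, t, 34, 38), (10, n, b, 2, 24), (10, n, b, 34, 38), (10, r, d, 2, 24), (10, r, d, 34, 38), (2, z, d, 30, 31)}
Selection C ≠ 31: {(10, m, t, 2, 24), (10, m, t, 34, 38), (10, n, b, 2, 24), (10, n, b, 34, 38), (10, r, d, 2, 24), (10, r, d, 34, 38)}
π_{D, C} gives {(m, 24), (m, 38), (n, 24), (n, 38), (r, 24), (r, 38)}.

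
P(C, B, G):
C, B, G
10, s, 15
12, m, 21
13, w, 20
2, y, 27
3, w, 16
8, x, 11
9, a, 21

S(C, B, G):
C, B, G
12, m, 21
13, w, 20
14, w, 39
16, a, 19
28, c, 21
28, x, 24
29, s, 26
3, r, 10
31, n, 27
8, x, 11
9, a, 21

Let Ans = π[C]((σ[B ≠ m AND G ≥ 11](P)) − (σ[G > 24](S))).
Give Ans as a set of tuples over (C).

{10, 13, 2, 3, 8, 9}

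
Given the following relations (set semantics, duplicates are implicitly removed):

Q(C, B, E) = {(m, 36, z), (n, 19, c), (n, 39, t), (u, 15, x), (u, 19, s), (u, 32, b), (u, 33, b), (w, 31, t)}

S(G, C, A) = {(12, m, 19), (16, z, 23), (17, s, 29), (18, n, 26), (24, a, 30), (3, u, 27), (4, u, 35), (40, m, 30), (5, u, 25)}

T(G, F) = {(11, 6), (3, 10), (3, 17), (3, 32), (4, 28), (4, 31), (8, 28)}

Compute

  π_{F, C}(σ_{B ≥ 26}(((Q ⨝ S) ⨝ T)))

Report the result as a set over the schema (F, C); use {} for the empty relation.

{(10, u), (17, u), (28, u), (31, u), (32, u)}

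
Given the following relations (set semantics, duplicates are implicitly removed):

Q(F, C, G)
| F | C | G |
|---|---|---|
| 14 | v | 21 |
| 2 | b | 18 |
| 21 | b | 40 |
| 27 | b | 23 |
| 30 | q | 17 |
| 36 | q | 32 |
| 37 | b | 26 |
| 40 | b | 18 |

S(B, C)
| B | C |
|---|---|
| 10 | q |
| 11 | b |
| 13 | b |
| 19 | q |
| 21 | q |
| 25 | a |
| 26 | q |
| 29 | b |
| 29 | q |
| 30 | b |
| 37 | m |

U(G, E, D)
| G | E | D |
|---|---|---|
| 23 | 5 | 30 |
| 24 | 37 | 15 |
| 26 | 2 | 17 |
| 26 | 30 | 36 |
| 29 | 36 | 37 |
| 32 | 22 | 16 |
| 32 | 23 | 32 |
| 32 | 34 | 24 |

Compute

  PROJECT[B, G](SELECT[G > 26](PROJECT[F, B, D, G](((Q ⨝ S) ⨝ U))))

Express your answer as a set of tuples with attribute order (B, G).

{(10, 32), (19, 32), (21, 32), (26, 32), (29, 32)}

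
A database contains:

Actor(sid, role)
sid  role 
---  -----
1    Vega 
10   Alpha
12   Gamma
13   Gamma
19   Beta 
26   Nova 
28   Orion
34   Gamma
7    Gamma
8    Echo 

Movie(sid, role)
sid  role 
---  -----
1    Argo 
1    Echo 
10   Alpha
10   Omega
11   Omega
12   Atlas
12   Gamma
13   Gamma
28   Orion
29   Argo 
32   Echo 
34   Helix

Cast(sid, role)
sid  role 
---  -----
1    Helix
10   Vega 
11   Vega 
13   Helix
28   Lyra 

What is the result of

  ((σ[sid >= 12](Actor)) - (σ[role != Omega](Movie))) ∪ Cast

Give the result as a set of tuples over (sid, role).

{(1, Helix), (10, Vega), (11, Vega), (13, Helix), (19, Beta), (26, Nova), (28, Lyra), (34, Gamma)}

σ[sid >= 12]: keep tuples satisfying sid >= 12 → {(12, Gamma), (13, Gamma), (19, Beta), (26, Nova), (28, Orion), (34, Gamma)}
σ[role != Omega]: keep tuples satisfying role != Omega → {(1, Argo), (1, Echo), (10, Alpha), (12, Atlas), (12, Gamma), (13, Gamma), (28, Orion), (29, Argo), (32, Echo), (34, Helix)}
Taking the difference: {(19, Beta), (26, Nova), (34, Gamma)}
Taking the union: {(1, Helix), (10, Vega), (11, Vega), (13, Helix), (19, Beta), (26, Nova), (28, Lyra), (34, Gamma)}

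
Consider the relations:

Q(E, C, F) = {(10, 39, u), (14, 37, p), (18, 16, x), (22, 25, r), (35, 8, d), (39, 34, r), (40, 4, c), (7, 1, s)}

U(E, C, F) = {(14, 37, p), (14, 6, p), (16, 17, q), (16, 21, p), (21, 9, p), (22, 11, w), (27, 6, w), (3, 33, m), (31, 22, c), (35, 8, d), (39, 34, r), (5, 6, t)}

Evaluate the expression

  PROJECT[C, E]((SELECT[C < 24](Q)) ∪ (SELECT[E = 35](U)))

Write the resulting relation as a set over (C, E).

{(1, 7), (16, 18), (4, 40), (8, 35)}

Filtering on C < 24 leaves {(18, 16, x), (35, 8, d), (40, 4, c), (7, 1, s)}.
Filtering on E = 35 leaves {(35, 8, d)}.
Taking the union: {(18, 16, x), (35, 8, d), (40, 4, c), (7, 1, s)}
Projecting to C, E: {(1, 7), (16, 18), (4, 40), (8, 35)}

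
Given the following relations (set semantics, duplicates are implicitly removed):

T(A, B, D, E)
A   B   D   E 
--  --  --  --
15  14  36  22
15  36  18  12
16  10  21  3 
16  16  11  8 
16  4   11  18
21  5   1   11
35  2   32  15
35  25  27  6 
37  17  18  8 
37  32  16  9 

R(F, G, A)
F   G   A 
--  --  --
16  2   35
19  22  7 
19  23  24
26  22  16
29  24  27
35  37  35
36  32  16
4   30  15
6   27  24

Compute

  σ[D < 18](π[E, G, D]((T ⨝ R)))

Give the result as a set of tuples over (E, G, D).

Natural join on A: {(15, 14, 36, 22, 4, 30), (15, 36, 18, 12, 4, 30), (16, 10, 21, 3, 26, 22), (16, 10, 21, 3, 36, 32), (16, 16, 11, 8, 26, 22), (16, 16, 11, 8, 36, 32), (16, 4, 11, 18, 26, 22), (16, 4, 11, 18, 36, 32), (35, 2, 32, 15, 16, 2), (35, 2, 32, 15, 35, 37), (35, 25, 27, 6, 16, 2), (35, 25, 27, 6, 35, 37)}
Projecting to E, G, D: {(12, 30, 18), (15, 2, 32), (15, 37, 32), (18, 22, 11), (18, 32, 11), (22, 30, 36), (3, 22, 21), (3, 32, 21), (6, 2, 27), (6, 37, 27), (8, 22, 11), (8, 32, 11)}
σ[D < 18]: keep tuples satisfying D < 18 → {(18, 22, 11), (18, 32, 11), (8, 22, 11), (8, 32, 11)}

{(18, 22, 11), (18, 32, 11), (8, 22, 11), (8, 32, 11)}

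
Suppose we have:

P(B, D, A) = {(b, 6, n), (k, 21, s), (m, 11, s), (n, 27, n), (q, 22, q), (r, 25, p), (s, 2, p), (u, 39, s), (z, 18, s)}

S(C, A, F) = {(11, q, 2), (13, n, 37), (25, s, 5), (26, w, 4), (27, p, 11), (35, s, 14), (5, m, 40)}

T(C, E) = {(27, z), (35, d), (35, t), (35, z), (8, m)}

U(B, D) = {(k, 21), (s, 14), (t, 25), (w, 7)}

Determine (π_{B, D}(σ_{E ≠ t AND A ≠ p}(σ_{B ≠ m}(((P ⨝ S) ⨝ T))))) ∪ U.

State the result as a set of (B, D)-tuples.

{(k, 21), (s, 14), (t, 25), (u, 39), (w, 7), (z, 18)}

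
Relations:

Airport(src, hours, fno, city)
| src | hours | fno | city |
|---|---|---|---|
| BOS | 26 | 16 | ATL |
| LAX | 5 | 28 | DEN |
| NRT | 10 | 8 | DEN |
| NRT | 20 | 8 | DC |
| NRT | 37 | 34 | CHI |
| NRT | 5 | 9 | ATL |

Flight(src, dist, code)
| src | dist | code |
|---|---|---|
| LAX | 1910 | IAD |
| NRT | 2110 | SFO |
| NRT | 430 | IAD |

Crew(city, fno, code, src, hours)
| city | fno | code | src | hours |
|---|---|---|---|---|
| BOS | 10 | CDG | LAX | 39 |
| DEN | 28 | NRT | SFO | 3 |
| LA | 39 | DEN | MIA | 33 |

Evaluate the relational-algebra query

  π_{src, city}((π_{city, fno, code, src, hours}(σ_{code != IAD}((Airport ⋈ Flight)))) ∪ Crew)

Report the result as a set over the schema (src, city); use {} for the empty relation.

{(LAX, BOS), (MIA, LA), (NRT, ATL), (NRT, CHI), (NRT, DC), (NRT, DEN), (SFO, DEN)}

Natural join on src: {(LAX, 5, 28, DEN, 1910, IAD), (NRT, 10, 8, DEN, 2110, SFO), (NRT, 10, 8, DEN, 430, IAD), (NRT, 20, 8, DC, 2110, SFO), (NRT, 20, 8, DC, 430, IAD), (NRT, 37, 34, CHI, 2110, SFO), (NRT, 37, 34, CHI, 430, IAD), (NRT, 5, 9, ATL, 2110, SFO), (NRT, 5, 9, ATL, 430, IAD)}
σ[code != IAD]: keep tuples satisfying code != IAD → {(NRT, 10, 8, DEN, 2110, SFO), (NRT, 20, 8, DC, 2110, SFO), (NRT, 37, 34, CHI, 2110, SFO), (NRT, 5, 9, ATL, 2110, SFO)}
π_{city, fno, code, src, hours} gives {(ATL, 9, SFO, NRT, 5), (CHI, 34, SFO, NRT, 37), (DC, 8, SFO, NRT, 20), (DEN, 8, SFO, NRT, 10)}.
Set union of the two operands is {(ATL, 9, SFO, NRT, 5), (BOS, 10, CDG, LAX, 39), (CHI, 34, SFO, NRT, 37), (DC, 8, SFO, NRT, 20), (DEN, 28, NRT, SFO, 3), (DEN, 8, SFO, NRT, 10), (LA, 39, DEN, MIA, 33)}.
π_{src, city} gives {(LAX, BOS), (MIA, LA), (NRT, ATL), (NRT, CHI), (NRT, DC), (NRT, DEN), (SFO, DEN)}.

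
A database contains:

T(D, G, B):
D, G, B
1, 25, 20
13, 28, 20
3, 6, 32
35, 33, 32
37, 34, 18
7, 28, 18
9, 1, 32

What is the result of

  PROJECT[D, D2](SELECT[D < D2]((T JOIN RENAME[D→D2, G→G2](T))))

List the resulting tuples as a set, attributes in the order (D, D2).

ρ[D→D2, G→G2]: schema becomes (D2, G2, B); tuples unchanged.
Joining T and RENAME[D→D2, G→G2](T) on B yields {(1, 25, 20, 1, 25), (1, 25, 20, 13, 28), (13, 28, 20, 1, 25), (13, 28, 20, 13, 28), (3, 6, 32, 3, 6), (3, 6, 32, 35, 33), (3, 6, 32, 9, 1), (35, 33, 32, 3, 6), (35, 33, 32, 35, 33), (35, 33, 32, 9, 1), (37, 34, 18, 37, 34), (37, 34, 18, 7, 28), (7, 28, 18, 37, 34), (7, 28, 18, 7, 28), (9, 1, 32, 3, 6), (9, 1, 32, 35, 33), (9, 1, 32, 9, 1)}.
Filtering on D < D2 leaves {(1, 25, 20, 13, 28), (3, 6, 32, 35, 33), (3, 6, 32, 9, 1), (7, 28, 18, 37, 34), (9, 1, 32, 35, 33)}.
π_{D, D2} gives {(1, 13), (3, 35), (3, 9), (7, 37), (9, 35)}.

{(1, 13), (3, 35), (3, 9), (7, 37), (9, 35)}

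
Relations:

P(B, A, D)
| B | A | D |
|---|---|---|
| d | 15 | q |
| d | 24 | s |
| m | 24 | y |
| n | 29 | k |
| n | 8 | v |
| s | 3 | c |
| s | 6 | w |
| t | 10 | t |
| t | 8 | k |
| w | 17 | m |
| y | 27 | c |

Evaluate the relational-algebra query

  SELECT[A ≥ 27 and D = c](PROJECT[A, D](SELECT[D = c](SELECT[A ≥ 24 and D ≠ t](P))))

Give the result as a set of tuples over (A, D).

{(27, c)}

Filtering on A ≥ 24 and D ≠ t leaves {(d, 24, s), (m, 24, y), (n, 29, k), (y, 27, c)}.
Filtering on D = c leaves {(y, 27, c)}.
π[A, D]: project onto (A, D) → {(27, c)}
Filtering on A ≥ 27 and D = c leaves {(27, c)}.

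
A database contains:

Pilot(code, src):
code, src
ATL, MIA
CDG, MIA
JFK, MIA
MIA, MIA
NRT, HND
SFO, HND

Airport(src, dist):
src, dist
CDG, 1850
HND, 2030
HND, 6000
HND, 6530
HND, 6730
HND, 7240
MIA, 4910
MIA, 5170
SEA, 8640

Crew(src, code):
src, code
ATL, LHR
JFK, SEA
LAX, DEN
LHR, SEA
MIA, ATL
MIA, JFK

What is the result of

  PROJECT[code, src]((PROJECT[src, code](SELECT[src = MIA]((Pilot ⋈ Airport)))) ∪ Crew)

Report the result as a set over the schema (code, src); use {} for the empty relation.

Pilot ⋈ Airport (natural join on src): {(ATL, MIA, 4910), (ATL, MIA, 5170), (CDG, MIA, 4910), (CDG, MIA, 5170), (JFK, MIA, 4910), (JFK, MIA, 5170), (MIA, MIA, 4910), (MIA, MIA, 5170), (NRT, HND, 2030), (NRT, HND, 6000), (NRT, HND, 6530), (NRT, HND, 6730), (NRT, HND, 7240), (SFO, HND, 2030), (SFO, HND, 6000), (SFO, HND, 6530), (SFO, HND, 6730), (SFO, HND, 7240)}
σ[src = MIA]: keep tuples satisfying src = MIA → {(ATL, MIA, 4910), (ATL, MIA, 5170), (CDG, MIA, 4910), (CDG, MIA, 5170), (JFK, MIA, 4910), (JFK, MIA, 5170), (MIA, MIA, 4910), (MIA, MIA, 5170)}
π_{src, code} gives {(MIA, ATL), (MIA, CDG), (MIA, JFK), (MIA, MIA)} (4 duplicate(s) eliminated).
Taking the union: {(ATL, LHR), (JFK, SEA), (LAX, DEN), (LHR, SEA), (MIA, ATL), (MIA, CDG), (MIA, JFK), (MIA, MIA)}
π_{code, src} gives {(ATL, MIA), (CDG, MIA), (DEN, LAX), (JFK, MIA), (LHR, ATL), (MIA, MIA), (SEA, JFK), (SEA, LHR)}.

{(ATL, MIA), (CDG, MIA), (DEN, LAX), (JFK, MIA), (LHR, ATL), (MIA, MIA), (SEA, JFK), (SEA, LHR)}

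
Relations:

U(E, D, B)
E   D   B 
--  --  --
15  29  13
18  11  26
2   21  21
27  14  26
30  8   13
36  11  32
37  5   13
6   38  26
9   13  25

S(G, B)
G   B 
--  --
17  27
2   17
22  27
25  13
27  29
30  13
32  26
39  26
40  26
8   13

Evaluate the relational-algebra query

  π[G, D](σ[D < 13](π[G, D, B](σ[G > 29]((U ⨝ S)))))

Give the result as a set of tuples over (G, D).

{(30, 5), (30, 8), (32, 11), (39, 11), (40, 11)}

U ⋈ S (natural join on B): {(15, 29, 13, 25), (15, 29, 13, 30), (15, 29, 13, 8), (18, 11, 26, 32), (18, 11, 26, 39), (18, 11, 26, 40), (27, 14, 26, 32), (27, 14, 26, 39), (27, 14, 26, 40), (30, 8, 13, 25), (30, 8, 13, 30), (30, 8, 13, 8), (37, 5, 13, 25), (37, 5, 13, 30), (37, 5, 13, 8), (6, 38, 26, 32), (6, 38, 26, 39), (6, 38, 26, 40)}
Filtering on G > 29 leaves {(15, 29, 13, 30), (18, 11, 26, 32), (18, 11, 26, 39), (18, 11, 26, 40), (27, 14, 26, 32), (27, 14, 26, 39), (27, 14, 26, 40), (30, 8, 13, 30), (37, 5, 13, 30), (6, 38, 26, 32), (6, 38, 26, 39), (6, 38, 26, 40)}.
Keep only column(s) G, D, B: {(30, 29, 13), (30, 5, 13), (30, 8, 13), (32, 11, 26), (32, 14, 26), (32, 38, 26), (39, 11, 26), (39, 14, 26), (39, 38, 26), (40, 11, 26), (40, 14, 26), (40, 38, 26)}
Filtering on D < 13 leaves {(30, 5, 13), (30, 8, 13), (32, 11, 26), (39, 11, 26), (40, 11, 26)}.
Keep only column(s) G, D: {(30, 5), (30, 8), (32, 11), (39, 11), (40, 11)}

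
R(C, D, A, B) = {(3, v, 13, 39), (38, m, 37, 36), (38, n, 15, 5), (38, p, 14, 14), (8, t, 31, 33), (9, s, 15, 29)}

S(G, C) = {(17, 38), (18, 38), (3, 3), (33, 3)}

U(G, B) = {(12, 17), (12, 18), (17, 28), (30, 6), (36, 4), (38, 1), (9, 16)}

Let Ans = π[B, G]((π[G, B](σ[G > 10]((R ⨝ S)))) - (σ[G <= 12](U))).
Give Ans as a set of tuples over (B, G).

Joining R and S on C yields {(3, v, 13, 39, 3), (3, v, 13, 39, 33), (38, m, 37, 36, 17), (38, m, 37, 36, 18), (38, n, 15, 5, 17), (38, n, 15, 5, 18), (38, p, 14, 14, 17), (38, p, 14, 14, 18)}.
σ[G > 10]: keep tuples satisfying G > 10 → {(3, v, 13, 39, 33), (38, m, 37, 36, 17), (38, m, 37, 36, 18), (38, n, 15, 5, 17), (38, n, 15, 5, 18), (38, p, 14, 14, 17), (38, p, 14, 14, 18)}
Keep only column(s) G, B: {(17, 14), (17, 36), (17, 5), (18, 14), (18, 36), (18, 5), (33, 39)}
σ[G <= 12]: keep tuples satisfying G <= 12 → {(12, 17), (12, 18), (9, 16)}
Taking the difference: {(17, 14), (17, 36), (17, 5), (18, 14), (18, 36), (18, 5), (33, 39)}
Keep only column(s) B, G: {(14, 17), (14, 18), (36, 17), (36, 18), (39, 33), (5, 17), (5, 18)}

{(14, 17), (14, 18), (36, 17), (36, 18), (39, 33), (5, 17), (5, 18)}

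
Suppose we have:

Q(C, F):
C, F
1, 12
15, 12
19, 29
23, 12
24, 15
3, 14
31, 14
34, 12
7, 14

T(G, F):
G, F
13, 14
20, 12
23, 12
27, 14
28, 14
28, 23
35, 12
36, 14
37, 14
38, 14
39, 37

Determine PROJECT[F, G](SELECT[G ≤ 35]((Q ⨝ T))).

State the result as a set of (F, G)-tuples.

Q ⋈ T (natural join on F): {(1, 12, 20), (1, 12, 23), (1, 12, 35), (15, 12, 20), (15, 12, 23), (15, 12, 35), (23, 12, 20), (23, 12, 23), (23, 12, 35), (3, 14, 13), (3, 14, 27), (3, 14, 28), (3, 14, 36), (3, 14, 37), (3, 14, 38), (31, 14, 13), (31, 14, 27), (31, 14, 28), (31, 14, 36), (31, 14, 37), (31, 14, 38), (34, 12, 20), (34, 12, 23), (34, 12, 35), (7, 14, 13), (7, 14, 27), (7, 14, 28), (7, 14, 36), (7, 14, 37), (7, 14, 38)}
σ[G ≤ 35]: keep tuples satisfying G ≤ 35 → {(1, 12, 20), (1, 12, 23), (1, 12, 35), (15, 12, 20), (15, 12, 23), (15, 12, 35), (23, 12, 20), (23, 12, 23), (23, 12, 35), (3, 14, 13), (3, 14, 27), (3, 14, 28), (31, 14, 13), (31, 14, 27), (31, 14, 28), (34, 12, 20), (34, 12, 23), (34, 12, 35), (7, 14, 13), (7, 14, 27), (7, 14, 28)}
π_{F, G} gives {(12, 20), (12, 23), (12, 35), (14, 13), (14, 27), (14, 28)} (15 duplicate(s) eliminated).

{(12, 20), (12, 23), (12, 35), (14, 13), (14, 27), (14, 28)}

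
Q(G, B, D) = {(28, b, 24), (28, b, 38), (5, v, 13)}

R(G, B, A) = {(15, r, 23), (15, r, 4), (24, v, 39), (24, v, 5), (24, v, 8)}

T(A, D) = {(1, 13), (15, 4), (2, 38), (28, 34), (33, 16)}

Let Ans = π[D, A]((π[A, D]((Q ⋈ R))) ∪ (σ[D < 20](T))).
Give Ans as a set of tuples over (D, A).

{(13, 1), (16, 33), (4, 15)}

Joining Q and R on G, B yields {}.
π[A, D]: project onto (A, D) → {}
Selection D < 20: {(1, 13), (15, 4), (33, 16)}
Taking the union: {(1, 13), (15, 4), (33, 16)}
π[D, A]: project onto (D, A) → {(13, 1), (16, 33), (4, 15)}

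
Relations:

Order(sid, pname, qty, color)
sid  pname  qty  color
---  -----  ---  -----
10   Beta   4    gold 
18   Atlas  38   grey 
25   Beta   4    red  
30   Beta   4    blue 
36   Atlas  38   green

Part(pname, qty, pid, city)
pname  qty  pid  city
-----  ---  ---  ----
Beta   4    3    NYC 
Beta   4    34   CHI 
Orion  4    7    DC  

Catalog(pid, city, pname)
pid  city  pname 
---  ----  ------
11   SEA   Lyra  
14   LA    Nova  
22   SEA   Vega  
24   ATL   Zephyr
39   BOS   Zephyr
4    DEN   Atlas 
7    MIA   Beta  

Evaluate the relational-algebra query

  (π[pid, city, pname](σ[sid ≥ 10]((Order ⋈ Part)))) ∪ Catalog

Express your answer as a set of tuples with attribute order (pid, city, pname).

Joining Order and Part on pname, qty yields {(10, Beta, 4, gold, 3, NYC), (10, Beta, 4, gold, 34, CHI), (25, Beta, 4, red, 3, NYC), (25, Beta, 4, red, 34, CHI), (30, Beta, 4, blue, 3, NYC), (30, Beta, 4, blue, 34, CHI)}.
Selection sid ≥ 10: {(10, Beta, 4, gold, 3, NYC), (10, Beta, 4, gold, 34, CHI), (25, Beta, 4, red, 3, NYC), (25, Beta, 4, red, 34, CHI), (30, Beta, 4, blue, 3, NYC), (30, Beta, 4, blue, 34, CHI)}
π[pid, city, pname]: project onto (pid, city, pname) (4 duplicate(s) eliminated) → {(3, NYC, Beta), (34, CHI, Beta)}
Union: {(3, NYC, Beta), (34, CHI, Beta)} with {(11, SEA, Lyra), (14, LA, Nova), (22, SEA, Vega), (24, ATL, Zephyr), (39, BOS, Zephyr), (4, DEN, Atlas), (7, MIA, Beta)} → {(11, SEA, Lyra), (14, LA, Nova), (22, SEA, Vega), (24, ATL, Zephyr), (3, NYC, Beta), (34, CHI, Beta), (39, BOS, Zephyr), (4, DEN, Atlas), (7, MIA, Beta)}

{(11, SEA, Lyra), (14, LA, Nova), (22, SEA, Vega), (24, ATL, Zephyr), (3, NYC, Beta), (34, CHI, Beta), (39, BOS, Zephyr), (4, DEN, Atlas), (7, MIA, Beta)}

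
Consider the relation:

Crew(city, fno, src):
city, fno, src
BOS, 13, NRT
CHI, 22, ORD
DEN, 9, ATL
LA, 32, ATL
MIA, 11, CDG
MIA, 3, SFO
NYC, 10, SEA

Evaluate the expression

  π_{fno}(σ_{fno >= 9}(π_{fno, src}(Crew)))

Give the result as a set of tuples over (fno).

π[fno, src]: project onto (fno, src) → {(10, SEA), (11, CDG), (13, NRT), (22, ORD), (3, SFO), (32, ATL), (9, ATL)}
Filtering on fno >= 9 leaves {(10, SEA), (11, CDG), (13, NRT), (22, ORD), (32, ATL), (9, ATL)}.
π[fno]: project onto (fno) → {10, 11, 13, 22, 32, 9}

{10, 11, 13, 22, 32, 9}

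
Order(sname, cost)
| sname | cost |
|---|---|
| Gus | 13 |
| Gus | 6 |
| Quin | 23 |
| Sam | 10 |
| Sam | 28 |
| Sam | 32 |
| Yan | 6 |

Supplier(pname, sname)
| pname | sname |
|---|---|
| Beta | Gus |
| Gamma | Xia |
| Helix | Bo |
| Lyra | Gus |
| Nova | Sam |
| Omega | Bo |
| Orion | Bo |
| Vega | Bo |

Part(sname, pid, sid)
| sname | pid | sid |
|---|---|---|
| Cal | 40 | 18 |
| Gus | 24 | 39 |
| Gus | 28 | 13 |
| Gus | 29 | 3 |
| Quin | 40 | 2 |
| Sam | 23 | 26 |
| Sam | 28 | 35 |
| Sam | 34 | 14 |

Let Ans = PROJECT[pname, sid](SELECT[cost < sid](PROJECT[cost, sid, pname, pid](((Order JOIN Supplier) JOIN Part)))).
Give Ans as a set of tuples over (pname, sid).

{(Beta, 13), (Beta, 39), (Lyra, 13), (Lyra, 39), (Nova, 14), (Nova, 26), (Nova, 35)}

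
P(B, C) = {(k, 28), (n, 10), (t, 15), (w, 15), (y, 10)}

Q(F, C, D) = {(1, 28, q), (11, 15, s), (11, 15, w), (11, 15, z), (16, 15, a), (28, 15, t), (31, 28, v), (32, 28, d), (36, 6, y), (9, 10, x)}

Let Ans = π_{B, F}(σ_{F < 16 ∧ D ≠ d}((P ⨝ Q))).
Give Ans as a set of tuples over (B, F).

{(k, 1), (n, 9), (t, 11), (w, 11), (y, 9)}

Joining P and Q on C yields {(k, 28, 1, q), (k, 28, 31, v), (k, 28, 32, d), (n, 10, 9, x), (t, 15, 11, s), (t, 15, 11, w), (t, 15, 11, z), (t, 15, 16, a), (t, 15, 28, t), (w, 15, 11, s), (w, 15, 11, w), (w, 15, 11, z), (w, 15, 16, a), (w, 15, 28, t), (y, 10, 9, x)}.
Filtering on F < 16 ∧ D ≠ d leaves {(k, 28, 1, q), (n, 10, 9, x), (t, 15, 11, s), (t, 15, 11, w), (t, 15, 11, z), (w, 15, 11, s), (w, 15, 11, w), (w, 15, 11, z), (y, 10, 9, x)}.
π[B, F]: project onto (B, F) (4 duplicate(s) eliminated) → {(k, 1), (n, 9), (t, 11), (w, 11), (y, 9)}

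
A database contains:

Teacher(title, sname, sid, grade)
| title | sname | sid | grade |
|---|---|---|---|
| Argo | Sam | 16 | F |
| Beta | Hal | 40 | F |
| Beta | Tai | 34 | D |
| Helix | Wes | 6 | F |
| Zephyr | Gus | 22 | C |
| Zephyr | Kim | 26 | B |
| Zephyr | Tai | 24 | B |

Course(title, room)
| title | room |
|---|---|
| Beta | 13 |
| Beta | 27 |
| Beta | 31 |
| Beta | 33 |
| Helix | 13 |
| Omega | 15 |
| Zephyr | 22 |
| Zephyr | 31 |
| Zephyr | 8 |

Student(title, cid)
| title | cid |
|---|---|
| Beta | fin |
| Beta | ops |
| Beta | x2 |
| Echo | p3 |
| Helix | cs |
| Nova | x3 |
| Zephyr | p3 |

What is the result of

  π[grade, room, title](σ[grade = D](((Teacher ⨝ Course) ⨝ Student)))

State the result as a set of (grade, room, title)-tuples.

{(D, 13, Beta), (D, 27, Beta), (D, 31, Beta), (D, 33, Beta)}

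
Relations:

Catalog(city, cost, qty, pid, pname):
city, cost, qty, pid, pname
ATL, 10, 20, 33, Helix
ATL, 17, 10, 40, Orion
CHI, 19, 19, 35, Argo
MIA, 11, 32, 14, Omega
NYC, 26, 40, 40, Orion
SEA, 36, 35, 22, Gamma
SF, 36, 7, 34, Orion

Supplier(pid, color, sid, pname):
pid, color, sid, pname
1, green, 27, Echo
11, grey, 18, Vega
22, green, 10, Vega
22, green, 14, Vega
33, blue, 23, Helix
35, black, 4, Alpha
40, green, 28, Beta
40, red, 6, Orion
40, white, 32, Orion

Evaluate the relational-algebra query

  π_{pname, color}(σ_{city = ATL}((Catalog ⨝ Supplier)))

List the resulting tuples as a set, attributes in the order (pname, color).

{(Helix, blue), (Orion, red), (Orion, white)}

Catalog ⋈ Supplier (natural join on pid, pname): {(ATL, 10, 20, 33, Helix, blue, 23), (ATL, 17, 10, 40, Orion, red, 6), (ATL, 17, 10, 40, Orion, white, 32), (NYC, 26, 40, 40, Orion, red, 6), (NYC, 26, 40, 40, Orion, white, 32)}
Apply σ_{city = ATL}; surviving tuples: {(ATL, 10, 20, 33, Helix, blue, 23), (ATL, 17, 10, 40, Orion, red, 6), (ATL, 17, 10, 40, Orion, white, 32)}
Projecting to pname, color: {(Helix, blue), (Orion, red), (Orion, white)}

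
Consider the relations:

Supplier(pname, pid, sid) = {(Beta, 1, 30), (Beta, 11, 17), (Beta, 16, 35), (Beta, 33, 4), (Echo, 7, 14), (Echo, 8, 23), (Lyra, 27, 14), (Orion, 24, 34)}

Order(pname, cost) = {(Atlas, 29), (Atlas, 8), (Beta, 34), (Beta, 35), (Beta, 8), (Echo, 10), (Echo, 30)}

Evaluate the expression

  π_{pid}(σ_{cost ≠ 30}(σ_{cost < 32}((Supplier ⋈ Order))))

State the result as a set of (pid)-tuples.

{1, 11, 16, 33, 7, 8}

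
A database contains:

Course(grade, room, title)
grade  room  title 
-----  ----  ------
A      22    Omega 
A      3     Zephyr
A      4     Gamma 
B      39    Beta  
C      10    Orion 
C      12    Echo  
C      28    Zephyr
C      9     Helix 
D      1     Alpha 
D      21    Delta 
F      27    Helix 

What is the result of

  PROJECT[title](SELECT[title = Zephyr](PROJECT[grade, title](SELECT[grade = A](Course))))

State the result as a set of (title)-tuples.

Apply σ_{grade = A}; surviving tuples: {(A, 22, Omega), (A, 3, Zephyr), (A, 4, Gamma)}
π_{grade, title} gives {(A, Gamma), (A, Omega), (A, Zephyr)}.
Apply σ_{title = Zephyr}; surviving tuples: {(A, Zephyr)}
π_{title} gives {Zephyr}.

{Zephyr}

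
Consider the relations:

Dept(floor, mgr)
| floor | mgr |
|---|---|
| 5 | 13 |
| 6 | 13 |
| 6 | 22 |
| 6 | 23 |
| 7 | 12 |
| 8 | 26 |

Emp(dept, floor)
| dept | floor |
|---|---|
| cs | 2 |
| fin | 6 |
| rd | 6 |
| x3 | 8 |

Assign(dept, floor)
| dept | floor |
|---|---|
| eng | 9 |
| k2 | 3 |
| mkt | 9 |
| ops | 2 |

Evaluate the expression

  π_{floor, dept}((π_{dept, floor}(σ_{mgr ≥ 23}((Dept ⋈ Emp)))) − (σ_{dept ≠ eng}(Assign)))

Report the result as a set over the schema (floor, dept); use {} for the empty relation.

Natural join on floor: {(6, 13, fin), (6, 13, rd), (6, 22, fin), (6, 22, rd), (6, 23, fin), (6, 23, rd), (8, 26, x3)}
Apply σ_{mgr ≥ 23}; surviving tuples: {(6, 23, fin), (6, 23, rd), (8, 26, x3)}
Keep only column(s) dept, floor: {(fin, 6), (rd, 6), (x3, 8)}
Apply σ_{dept ≠ eng}; surviving tuples: {(k2, 3), (mkt, 9), (ops, 2)}
Difference: {(fin, 6), (rd, 6), (x3, 8)} with {(k2, 3), (mkt, 9), (ops, 2)} → {(fin, 6), (rd, 6), (x3, 8)}
Keep only column(s) floor, dept: {(6, fin), (6, rd), (8, x3)}

{(6, fin), (6, rd), (8, x3)}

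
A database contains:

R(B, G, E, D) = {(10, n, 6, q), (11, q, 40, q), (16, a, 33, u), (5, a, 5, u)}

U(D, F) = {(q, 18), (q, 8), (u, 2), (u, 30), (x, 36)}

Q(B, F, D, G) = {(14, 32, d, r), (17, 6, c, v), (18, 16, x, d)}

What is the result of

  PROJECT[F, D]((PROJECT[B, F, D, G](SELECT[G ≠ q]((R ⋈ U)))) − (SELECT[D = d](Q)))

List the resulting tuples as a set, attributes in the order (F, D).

{(18, q), (2, u), (30, u), (8, q)}

Joining R and U on D yields {(10, n, 6, q, 18), (10, n, 6, q, 8), (11, q, 40, q, 18), (11, q, 40, q, 8), (16, a, 33, u, 2), (16, a, 33, u, 30), (5, a, 5, u, 2), (5, a, 5, u, 30)}.
Filtering on G ≠ q leaves {(10, n, 6, q, 18), (10, n, 6, q, 8), (16, a, 33, u, 2), (16, a, 33, u, 30), (5, a, 5, u, 2), (5, a, 5, u, 30)}.
Projecting to B, F, D, G: {(10, 18, q, n), (10, 8, q, n), (16, 2, u, a), (16, 30, u, a), (5, 2, u, a), (5, 30, u, a)}
Filtering on D = d leaves {(14, 32, d, r)}.
Set difference of the two operands is {(10, 18, q, n), (10, 8, q, n), (16, 2, u, a), (16, 30, u, a), (5, 2, u, a), (5, 30, u, a)}.
Projecting to F, D (2 duplicate(s) eliminated): {(18, q), (2, u), (30, u), (8, q)}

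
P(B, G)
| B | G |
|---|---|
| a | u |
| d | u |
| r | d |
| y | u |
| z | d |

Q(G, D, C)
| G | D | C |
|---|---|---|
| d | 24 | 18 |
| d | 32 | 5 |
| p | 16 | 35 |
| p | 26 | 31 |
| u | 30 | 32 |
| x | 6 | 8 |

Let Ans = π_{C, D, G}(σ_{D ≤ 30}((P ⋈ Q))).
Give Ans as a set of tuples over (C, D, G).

{(18, 24, d), (32, 30, u)}

Natural join on G: {(a, u, 30, 32), (d, u, 30, 32), (r, d, 24, 18), (r, d, 32, 5), (y, u, 30, 32), (z, d, 24, 18), (z, d, 32, 5)}
σ[D ≤ 30]: keep tuples satisfying D ≤ 30 → {(a, u, 30, 32), (d, u, 30, 32), (r, d, 24, 18), (y, u, 30, 32), (z, d, 24, 18)}
Projecting to C, D, G (3 duplicate(s) eliminated): {(18, 24, d), (32, 30, u)}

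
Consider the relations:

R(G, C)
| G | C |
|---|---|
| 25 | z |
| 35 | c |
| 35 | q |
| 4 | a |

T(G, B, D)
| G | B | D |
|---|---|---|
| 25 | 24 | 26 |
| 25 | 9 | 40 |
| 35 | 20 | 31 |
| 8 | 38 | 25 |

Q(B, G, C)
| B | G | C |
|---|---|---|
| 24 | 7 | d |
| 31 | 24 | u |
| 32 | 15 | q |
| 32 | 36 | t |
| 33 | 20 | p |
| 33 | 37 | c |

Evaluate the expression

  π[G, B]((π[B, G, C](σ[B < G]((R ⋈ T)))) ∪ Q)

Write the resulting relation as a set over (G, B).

{(15, 32), (20, 33), (24, 31), (25, 24), (25, 9), (35, 20), (36, 32), (37, 33), (7, 24)}

R ⋈ T (natural join on G): {(25, z, 24, 26), (25, z, 9, 40), (35, c, 20, 31), (35, q, 20, 31)}
σ[B < G]: keep tuples satisfying B < G → {(25, z, 24, 26), (25, z, 9, 40), (35, c, 20, 31), (35, q, 20, 31)}
Keep only column(s) B, G, C: {(20, 35, c), (20, 35, q), (24, 25, z), (9, 25, z)}
Set union of the two operands is {(20, 35, c), (20, 35, q), (24, 25, z), (24, 7, d), (31, 24, u), (32, 15, q), (32, 36, t), (33, 20, p), (33, 37, c), (9, 25, z)}.
Keep only column(s) G, B (1 duplicate(s) eliminated): {(15, 32), (20, 33), (24, 31), (25, 24), (25, 9), (35, 20), (36, 32), (37, 33), (7, 24)}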